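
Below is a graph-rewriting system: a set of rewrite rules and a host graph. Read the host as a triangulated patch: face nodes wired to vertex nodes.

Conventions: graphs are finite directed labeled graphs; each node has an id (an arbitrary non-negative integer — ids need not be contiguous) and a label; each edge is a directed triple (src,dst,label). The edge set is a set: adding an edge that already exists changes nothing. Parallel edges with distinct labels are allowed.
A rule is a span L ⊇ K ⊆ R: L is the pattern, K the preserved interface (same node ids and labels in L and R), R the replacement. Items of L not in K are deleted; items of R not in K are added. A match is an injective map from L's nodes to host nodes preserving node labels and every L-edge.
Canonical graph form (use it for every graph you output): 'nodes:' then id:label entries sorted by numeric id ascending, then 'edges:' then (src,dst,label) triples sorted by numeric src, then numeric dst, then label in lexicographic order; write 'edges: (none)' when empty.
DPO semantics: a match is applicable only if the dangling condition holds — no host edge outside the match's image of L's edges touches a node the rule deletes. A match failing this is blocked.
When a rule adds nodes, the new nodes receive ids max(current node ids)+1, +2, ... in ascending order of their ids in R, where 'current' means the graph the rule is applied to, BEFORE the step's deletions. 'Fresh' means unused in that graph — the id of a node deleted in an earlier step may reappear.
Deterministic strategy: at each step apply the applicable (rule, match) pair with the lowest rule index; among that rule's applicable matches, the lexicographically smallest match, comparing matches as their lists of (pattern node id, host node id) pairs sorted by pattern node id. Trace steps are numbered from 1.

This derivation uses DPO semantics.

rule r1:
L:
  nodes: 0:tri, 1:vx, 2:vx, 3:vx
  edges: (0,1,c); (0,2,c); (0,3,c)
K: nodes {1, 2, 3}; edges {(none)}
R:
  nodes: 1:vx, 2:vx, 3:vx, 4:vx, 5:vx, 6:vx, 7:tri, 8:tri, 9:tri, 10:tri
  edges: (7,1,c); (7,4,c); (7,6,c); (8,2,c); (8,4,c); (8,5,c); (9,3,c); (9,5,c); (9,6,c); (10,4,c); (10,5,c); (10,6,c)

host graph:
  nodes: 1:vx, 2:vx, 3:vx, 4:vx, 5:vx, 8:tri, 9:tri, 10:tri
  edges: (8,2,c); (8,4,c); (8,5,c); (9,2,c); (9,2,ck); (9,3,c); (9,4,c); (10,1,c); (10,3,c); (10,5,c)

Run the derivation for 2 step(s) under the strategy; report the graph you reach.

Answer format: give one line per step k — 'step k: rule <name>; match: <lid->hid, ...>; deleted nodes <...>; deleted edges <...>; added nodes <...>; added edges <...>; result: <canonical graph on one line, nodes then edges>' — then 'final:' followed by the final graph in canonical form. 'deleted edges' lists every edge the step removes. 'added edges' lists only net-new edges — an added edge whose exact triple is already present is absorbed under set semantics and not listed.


step 1: rule r1; match: 0->8, 1->2, 2->4, 3->5; deleted nodes 8; deleted edges (8,2,c); (8,4,c); (8,5,c); added nodes 11, 12, 13, 14, 15, 16, 17; added edges (14,2,c); (14,11,c); (14,13,c); (15,4,c); (15,11,c); (15,12,c); (16,5,c); (16,12,c); (16,13,c); (17,11,c); (17,12,c); (17,13,c); result: nodes: 1:vx, 2:vx, 3:vx, 4:vx, 5:vx, 9:tri, 10:tri, 11:vx, 12:vx, 13:vx, 14:tri, 15:tri, 16:tri, 17:tri edges: (9,2,c); (9,2,ck); (9,3,c); (9,4,c); (10,1,c); (10,3,c); (10,5,c); (14,2,c); (14,11,c); (14,13,c); (15,4,c); (15,11,c); (15,12,c); (16,5,c); (16,12,c); (16,13,c); (17,11,c); (17,12,c); (17,13,c)
step 2: rule r1; match: 0->10, 1->1, 2->3, 3->5; deleted nodes 10; deleted edges (10,1,c); (10,3,c); (10,5,c); added nodes 18, 19, 20, 21, 22, 23, 24; added edges (21,1,c); (21,18,c); (21,20,c); (22,3,c); (22,18,c); (22,19,c); (23,5,c); (23,19,c); (23,20,c); (24,18,c); (24,19,c); (24,20,c); result: nodes: 1:vx, 2:vx, 3:vx, 4:vx, 5:vx, 9:tri, 11:vx, 12:vx, 13:vx, 14:tri, 15:tri, 16:tri, 17:tri, 18:vx, 19:vx, 20:vx, 21:tri, 22:tri, 23:tri, 24:tri edges: (9,2,c); (9,2,ck); (9,3,c); (9,4,c); (14,2,c); (14,11,c); (14,13,c); (15,4,c); (15,11,c); (15,12,c); (16,5,c); (16,12,c); (16,13,c); (17,11,c); (17,12,c); (17,13,c); (21,1,c); (21,18,c); (21,20,c); (22,3,c); (22,18,c); (22,19,c); (23,5,c); (23,19,c); (23,20,c); (24,18,c); (24,19,c); (24,20,c)
final:
nodes: 1:vx, 2:vx, 3:vx, 4:vx, 5:vx, 9:tri, 11:vx, 12:vx, 13:vx, 14:tri, 15:tri, 16:tri, 17:tri, 18:vx, 19:vx, 20:vx, 21:tri, 22:tri, 23:tri, 24:tri
edges: (9,2,c); (9,2,ck); (9,3,c); (9,4,c); (14,2,c); (14,11,c); (14,13,c); (15,4,c); (15,11,c); (15,12,c); (16,5,c); (16,12,c); (16,13,c); (17,11,c); (17,12,c); (17,13,c); (21,1,c); (21,18,c); (21,20,c); (22,3,c); (22,18,c); (22,19,c); (23,5,c); (23,19,c); (23,20,c); (24,18,c); (24,19,c); (24,20,c)


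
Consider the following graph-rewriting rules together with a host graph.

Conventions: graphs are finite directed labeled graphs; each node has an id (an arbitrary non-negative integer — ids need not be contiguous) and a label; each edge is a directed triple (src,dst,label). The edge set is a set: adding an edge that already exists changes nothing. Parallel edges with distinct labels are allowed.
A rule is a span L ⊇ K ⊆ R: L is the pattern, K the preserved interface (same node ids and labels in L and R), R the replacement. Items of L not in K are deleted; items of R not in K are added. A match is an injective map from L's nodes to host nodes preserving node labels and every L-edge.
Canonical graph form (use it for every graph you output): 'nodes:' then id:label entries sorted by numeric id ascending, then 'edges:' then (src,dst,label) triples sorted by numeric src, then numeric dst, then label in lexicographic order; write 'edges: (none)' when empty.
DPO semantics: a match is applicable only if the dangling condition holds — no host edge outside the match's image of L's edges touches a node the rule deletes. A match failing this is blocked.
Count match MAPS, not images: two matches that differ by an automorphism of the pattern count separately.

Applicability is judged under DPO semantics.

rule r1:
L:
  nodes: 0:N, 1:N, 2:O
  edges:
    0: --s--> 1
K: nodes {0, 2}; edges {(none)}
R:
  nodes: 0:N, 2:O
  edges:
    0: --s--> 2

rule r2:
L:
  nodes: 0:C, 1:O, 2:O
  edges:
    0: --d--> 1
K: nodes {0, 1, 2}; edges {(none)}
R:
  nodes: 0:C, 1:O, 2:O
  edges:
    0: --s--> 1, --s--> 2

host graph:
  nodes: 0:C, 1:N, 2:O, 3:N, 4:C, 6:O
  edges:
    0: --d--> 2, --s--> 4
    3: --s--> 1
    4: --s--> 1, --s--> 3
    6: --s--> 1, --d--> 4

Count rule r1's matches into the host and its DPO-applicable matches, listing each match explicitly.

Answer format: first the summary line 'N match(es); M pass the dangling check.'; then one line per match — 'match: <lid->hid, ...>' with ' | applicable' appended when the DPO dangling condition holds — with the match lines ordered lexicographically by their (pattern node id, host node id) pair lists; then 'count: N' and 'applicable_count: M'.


2 match(es); 0 pass the dangling check.
match: 0->3, 1->1, 2->2
match: 0->3, 1->1, 2->6
count: 2
applicable_count: 0


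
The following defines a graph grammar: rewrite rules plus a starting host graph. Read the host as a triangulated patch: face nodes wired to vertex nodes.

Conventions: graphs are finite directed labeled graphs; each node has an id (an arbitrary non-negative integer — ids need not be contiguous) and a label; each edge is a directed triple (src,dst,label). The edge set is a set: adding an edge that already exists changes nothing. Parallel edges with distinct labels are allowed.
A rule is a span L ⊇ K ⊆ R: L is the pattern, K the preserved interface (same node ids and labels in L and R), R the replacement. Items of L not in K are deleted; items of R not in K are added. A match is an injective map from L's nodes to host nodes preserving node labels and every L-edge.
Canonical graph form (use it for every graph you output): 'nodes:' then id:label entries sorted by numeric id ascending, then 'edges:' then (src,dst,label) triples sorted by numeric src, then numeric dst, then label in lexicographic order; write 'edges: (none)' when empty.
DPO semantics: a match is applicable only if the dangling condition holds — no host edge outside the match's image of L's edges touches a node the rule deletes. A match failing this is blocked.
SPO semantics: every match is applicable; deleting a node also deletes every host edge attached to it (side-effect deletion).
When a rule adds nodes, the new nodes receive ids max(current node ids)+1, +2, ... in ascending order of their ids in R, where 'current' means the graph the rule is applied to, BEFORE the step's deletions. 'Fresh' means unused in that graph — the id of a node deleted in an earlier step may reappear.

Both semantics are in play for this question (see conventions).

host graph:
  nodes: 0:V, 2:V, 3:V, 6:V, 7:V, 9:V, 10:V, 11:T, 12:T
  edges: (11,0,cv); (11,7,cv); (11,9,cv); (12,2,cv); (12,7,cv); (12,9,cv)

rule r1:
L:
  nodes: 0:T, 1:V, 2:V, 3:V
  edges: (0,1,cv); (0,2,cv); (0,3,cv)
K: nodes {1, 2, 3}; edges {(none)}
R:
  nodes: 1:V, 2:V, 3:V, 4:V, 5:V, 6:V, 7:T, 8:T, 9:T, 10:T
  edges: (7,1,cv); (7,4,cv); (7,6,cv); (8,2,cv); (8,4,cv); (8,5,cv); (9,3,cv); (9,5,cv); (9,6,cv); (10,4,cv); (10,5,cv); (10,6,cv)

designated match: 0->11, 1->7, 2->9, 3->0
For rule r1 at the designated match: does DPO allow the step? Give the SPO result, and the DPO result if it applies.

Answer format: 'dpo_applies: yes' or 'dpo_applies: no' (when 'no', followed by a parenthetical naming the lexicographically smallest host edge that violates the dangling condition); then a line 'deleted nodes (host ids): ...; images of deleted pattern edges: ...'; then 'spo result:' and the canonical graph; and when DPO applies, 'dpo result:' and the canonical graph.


dpo_applies: yes
deleted nodes (host ids): 11; images of deleted pattern edges: (11,0,cv); (11,7,cv); (11,9,cv)
spo result:
nodes: 0:V, 2:V, 3:V, 6:V, 7:V, 9:V, 10:V, 12:T, 13:V, 14:V, 15:V, 16:T, 17:T, 18:T, 19:T
edges: (12,2,cv); (12,7,cv); (12,9,cv); (16,7,cv); (16,13,cv); (16,15,cv); (17,9,cv); (17,13,cv); (17,14,cv); (18,0,cv); (18,14,cv); (18,15,cv); (19,13,cv); (19,14,cv); (19,15,cv)
dpo result:
nodes: 0:V, 2:V, 3:V, 6:V, 7:V, 9:V, 10:V, 12:T, 13:V, 14:V, 15:V, 16:T, 17:T, 18:T, 19:T
edges: (12,2,cv); (12,7,cv); (12,9,cv); (16,7,cv); (16,13,cv); (16,15,cv); (17,9,cv); (17,13,cv); (17,14,cv); (18,0,cv); (18,14,cv); (18,15,cv); (19,13,cv); (19,14,cv); (19,15,cv)


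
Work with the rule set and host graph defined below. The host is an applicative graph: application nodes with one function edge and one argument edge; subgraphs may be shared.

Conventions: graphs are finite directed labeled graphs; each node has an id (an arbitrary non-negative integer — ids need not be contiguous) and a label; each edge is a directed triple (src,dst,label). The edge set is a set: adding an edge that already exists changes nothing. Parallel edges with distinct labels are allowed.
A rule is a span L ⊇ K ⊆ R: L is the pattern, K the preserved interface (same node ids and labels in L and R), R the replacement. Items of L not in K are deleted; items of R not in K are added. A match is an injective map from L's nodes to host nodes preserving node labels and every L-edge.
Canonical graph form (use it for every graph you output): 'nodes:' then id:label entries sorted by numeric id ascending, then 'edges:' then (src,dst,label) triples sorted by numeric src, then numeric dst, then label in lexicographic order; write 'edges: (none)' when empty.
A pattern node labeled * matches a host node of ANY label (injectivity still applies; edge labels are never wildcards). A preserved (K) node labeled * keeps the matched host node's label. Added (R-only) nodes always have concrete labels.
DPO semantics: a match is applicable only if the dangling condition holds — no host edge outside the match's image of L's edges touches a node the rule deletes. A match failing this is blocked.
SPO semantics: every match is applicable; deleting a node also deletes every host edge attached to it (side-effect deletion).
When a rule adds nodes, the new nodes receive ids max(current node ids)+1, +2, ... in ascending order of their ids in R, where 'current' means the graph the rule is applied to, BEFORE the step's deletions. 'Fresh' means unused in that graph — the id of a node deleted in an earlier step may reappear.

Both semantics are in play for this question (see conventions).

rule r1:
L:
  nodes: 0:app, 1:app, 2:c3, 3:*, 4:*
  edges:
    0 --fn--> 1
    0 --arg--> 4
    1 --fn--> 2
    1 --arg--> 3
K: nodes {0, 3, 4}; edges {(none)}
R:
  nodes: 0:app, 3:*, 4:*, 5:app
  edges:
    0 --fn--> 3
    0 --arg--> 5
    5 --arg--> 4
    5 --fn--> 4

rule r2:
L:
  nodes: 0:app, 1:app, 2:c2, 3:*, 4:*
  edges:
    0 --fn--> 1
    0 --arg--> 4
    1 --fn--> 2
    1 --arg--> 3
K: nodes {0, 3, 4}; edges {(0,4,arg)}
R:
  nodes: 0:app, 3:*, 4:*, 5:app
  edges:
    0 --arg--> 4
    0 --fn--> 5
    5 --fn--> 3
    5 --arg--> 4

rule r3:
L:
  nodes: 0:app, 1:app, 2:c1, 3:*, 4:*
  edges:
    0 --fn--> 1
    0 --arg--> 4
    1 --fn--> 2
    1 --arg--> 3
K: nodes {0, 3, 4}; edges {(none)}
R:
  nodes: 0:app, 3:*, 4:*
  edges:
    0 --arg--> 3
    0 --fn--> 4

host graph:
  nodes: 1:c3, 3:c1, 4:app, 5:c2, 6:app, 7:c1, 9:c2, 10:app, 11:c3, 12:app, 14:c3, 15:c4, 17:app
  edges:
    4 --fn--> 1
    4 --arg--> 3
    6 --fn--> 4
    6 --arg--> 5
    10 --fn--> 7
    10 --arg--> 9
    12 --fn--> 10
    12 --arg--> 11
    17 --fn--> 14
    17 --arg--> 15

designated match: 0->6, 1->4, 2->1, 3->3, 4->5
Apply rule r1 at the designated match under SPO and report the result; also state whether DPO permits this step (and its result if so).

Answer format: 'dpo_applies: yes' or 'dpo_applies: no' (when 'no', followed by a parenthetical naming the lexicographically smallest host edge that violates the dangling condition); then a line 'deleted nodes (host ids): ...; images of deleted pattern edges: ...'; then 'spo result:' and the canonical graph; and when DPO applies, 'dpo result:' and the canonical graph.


dpo_applies: yes
deleted nodes (host ids): 1, 4; images of deleted pattern edges: (4,1,fn); (4,3,arg); (6,4,fn); (6,5,arg)
spo result:
nodes: 3:c1, 5:c2, 6:app, 7:c1, 9:c2, 10:app, 11:c3, 12:app, 14:c3, 15:c4, 17:app, 18:app
edges: (6,3,fn); (6,18,arg); (10,7,fn); (10,9,arg); (12,10,fn); (12,11,arg); (17,14,fn); (17,15,arg); (18,5,arg); (18,5,fn)
dpo result:
nodes: 3:c1, 5:c2, 6:app, 7:c1, 9:c2, 10:app, 11:c3, 12:app, 14:c3, 15:c4, 17:app, 18:app
edges: (6,3,fn); (6,18,arg); (10,7,fn); (10,9,arg); (12,10,fn); (12,11,arg); (17,14,fn); (17,15,arg); (18,5,arg); (18,5,fn)


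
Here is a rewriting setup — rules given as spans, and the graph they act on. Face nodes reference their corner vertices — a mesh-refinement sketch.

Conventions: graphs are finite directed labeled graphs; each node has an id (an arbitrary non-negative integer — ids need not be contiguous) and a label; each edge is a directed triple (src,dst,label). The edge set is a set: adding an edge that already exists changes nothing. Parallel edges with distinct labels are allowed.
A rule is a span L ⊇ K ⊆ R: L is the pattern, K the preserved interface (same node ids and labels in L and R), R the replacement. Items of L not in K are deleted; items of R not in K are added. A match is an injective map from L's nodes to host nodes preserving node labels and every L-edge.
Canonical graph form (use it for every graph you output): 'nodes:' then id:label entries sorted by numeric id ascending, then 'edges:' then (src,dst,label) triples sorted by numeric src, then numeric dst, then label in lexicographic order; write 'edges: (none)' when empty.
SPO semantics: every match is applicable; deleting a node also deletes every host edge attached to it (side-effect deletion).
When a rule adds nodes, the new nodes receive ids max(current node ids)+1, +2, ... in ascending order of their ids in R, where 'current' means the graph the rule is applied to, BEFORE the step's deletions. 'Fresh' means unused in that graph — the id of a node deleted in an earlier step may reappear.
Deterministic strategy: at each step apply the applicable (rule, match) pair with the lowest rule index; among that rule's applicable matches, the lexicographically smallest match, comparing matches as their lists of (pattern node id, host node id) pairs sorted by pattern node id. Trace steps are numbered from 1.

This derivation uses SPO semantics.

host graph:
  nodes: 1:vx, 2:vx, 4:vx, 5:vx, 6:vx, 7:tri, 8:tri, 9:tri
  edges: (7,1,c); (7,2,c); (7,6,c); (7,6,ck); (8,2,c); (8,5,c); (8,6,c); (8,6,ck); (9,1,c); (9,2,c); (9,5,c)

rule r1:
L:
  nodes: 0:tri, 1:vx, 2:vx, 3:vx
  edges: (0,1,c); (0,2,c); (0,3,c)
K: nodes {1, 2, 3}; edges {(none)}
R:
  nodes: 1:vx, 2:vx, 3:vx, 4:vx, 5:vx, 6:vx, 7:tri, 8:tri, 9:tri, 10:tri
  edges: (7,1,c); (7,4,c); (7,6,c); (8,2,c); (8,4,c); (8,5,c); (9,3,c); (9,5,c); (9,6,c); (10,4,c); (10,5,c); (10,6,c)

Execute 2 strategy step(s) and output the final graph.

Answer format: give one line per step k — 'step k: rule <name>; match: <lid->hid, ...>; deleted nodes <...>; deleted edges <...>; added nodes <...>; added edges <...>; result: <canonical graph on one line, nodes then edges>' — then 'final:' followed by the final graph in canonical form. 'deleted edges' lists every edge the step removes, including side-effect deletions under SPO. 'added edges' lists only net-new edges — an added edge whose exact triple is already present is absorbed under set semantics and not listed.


step 1: rule r1; match: 0->7, 1->1, 2->2, 3->6; deleted nodes 7; deleted edges (7,1,c); (7,2,c); (7,6,c); (7,6,ck); added nodes 10, 11, 12, 13, 14, 15, 16; added edges (13,1,c); (13,10,c); (13,12,c); (14,2,c); (14,10,c); (14,11,c); (15,6,c); (15,11,c); (15,12,c); (16,10,c); (16,11,c); (16,12,c); result: nodes: 1:vx, 2:vx, 4:vx, 5:vx, 6:vx, 8:tri, 9:tri, 10:vx, 11:vx, 12:vx, 13:tri, 14:tri, 15:tri, 16:tri edges: (8,2,c); (8,5,c); (8,6,c); (8,6,ck); (9,1,c); (9,2,c); (9,5,c); (13,1,c); (13,10,c); (13,12,c); (14,2,c); (14,10,c); (14,11,c); (15,6,c); (15,11,c); (15,12,c); (16,10,c); (16,11,c); (16,12,c)
step 2: rule r1; match: 0->8, 1->2, 2->5, 3->6; deleted nodes 8; deleted edges (8,2,c); (8,5,c); (8,6,c); (8,6,ck); added nodes 17, 18, 19, 20, 21, 22, 23; added edges (20,2,c); (20,17,c); (20,19,c); (21,5,c); (21,17,c); (21,18,c); (22,6,c); (22,18,c); (22,19,c); (23,17,c); (23,18,c); (23,19,c); result: nodes: 1:vx, 2:vx, 4:vx, 5:vx, 6:vx, 9:tri, 10:vx, 11:vx, 12:vx, 13:tri, 14:tri, 15:tri, 16:tri, 17:vx, 18:vx, 19:vx, 20:tri, 21:tri, 22:tri, 23:tri edges: (9,1,c); (9,2,c); (9,5,c); (13,1,c); (13,10,c); (13,12,c); (14,2,c); (14,10,c); (14,11,c); (15,6,c); (15,11,c); (15,12,c); (16,10,c); (16,11,c); (16,12,c); (20,2,c); (20,17,c); (20,19,c); (21,5,c); (21,17,c); (21,18,c); (22,6,c); (22,18,c); (22,19,c); (23,17,c); (23,18,c); (23,19,c)
final:
nodes: 1:vx, 2:vx, 4:vx, 5:vx, 6:vx, 9:tri, 10:vx, 11:vx, 12:vx, 13:tri, 14:tri, 15:tri, 16:tri, 17:vx, 18:vx, 19:vx, 20:tri, 21:tri, 22:tri, 23:tri
edges: (9,1,c); (9,2,c); (9,5,c); (13,1,c); (13,10,c); (13,12,c); (14,2,c); (14,10,c); (14,11,c); (15,6,c); (15,11,c); (15,12,c); (16,10,c); (16,11,c); (16,12,c); (20,2,c); (20,17,c); (20,19,c); (21,5,c); (21,17,c); (21,18,c); (22,6,c); (22,18,c); (22,19,c); (23,17,c); (23,18,c); (23,19,c)


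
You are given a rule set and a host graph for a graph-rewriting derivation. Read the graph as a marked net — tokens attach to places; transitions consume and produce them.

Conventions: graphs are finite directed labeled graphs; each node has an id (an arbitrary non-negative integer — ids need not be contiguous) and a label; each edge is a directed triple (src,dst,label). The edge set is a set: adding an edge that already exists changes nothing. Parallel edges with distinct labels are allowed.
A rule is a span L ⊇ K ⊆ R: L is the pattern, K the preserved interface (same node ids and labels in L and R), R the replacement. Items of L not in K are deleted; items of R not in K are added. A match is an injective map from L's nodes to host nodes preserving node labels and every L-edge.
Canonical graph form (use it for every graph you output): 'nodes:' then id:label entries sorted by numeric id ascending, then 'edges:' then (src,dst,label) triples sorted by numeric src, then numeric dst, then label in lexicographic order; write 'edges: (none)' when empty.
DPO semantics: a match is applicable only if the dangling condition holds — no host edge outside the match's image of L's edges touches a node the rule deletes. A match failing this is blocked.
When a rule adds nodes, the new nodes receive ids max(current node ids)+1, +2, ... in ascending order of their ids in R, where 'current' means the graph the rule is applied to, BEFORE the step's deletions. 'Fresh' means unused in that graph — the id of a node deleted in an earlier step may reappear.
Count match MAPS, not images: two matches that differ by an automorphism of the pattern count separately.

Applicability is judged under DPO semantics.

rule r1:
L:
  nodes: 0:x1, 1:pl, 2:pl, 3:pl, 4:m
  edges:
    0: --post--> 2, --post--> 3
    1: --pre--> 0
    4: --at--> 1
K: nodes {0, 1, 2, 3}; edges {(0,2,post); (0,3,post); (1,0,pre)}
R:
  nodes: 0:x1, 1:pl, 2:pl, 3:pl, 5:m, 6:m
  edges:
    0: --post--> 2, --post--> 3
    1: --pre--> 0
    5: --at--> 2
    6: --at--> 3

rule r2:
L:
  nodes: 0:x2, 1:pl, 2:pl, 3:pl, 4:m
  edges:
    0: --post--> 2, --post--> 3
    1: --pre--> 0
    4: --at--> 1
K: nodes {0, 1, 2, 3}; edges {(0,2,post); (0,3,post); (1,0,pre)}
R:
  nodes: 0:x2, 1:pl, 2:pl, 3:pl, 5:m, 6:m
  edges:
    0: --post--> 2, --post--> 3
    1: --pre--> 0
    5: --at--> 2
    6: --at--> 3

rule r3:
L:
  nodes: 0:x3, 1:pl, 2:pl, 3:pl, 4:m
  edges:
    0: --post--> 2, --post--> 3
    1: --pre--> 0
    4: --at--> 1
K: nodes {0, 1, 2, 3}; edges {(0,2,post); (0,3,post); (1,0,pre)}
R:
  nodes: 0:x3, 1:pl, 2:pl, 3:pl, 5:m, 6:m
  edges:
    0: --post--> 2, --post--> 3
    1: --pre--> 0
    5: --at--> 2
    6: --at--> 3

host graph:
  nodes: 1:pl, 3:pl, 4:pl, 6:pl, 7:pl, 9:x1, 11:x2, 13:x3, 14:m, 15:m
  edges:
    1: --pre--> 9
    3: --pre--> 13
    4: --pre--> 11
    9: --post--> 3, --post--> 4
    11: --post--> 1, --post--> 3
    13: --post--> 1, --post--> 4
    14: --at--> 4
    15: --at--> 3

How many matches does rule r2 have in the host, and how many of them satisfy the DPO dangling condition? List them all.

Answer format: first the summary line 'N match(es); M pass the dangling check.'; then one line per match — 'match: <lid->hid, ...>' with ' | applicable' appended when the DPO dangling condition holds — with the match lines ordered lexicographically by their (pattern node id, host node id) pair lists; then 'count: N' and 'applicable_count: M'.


2 match(es); 2 pass the dangling check.
match: 0->11, 1->4, 2->1, 3->3, 4->14 | applicable
match: 0->11, 1->4, 2->3, 3->1, 4->14 | applicable
count: 2
applicable_count: 2


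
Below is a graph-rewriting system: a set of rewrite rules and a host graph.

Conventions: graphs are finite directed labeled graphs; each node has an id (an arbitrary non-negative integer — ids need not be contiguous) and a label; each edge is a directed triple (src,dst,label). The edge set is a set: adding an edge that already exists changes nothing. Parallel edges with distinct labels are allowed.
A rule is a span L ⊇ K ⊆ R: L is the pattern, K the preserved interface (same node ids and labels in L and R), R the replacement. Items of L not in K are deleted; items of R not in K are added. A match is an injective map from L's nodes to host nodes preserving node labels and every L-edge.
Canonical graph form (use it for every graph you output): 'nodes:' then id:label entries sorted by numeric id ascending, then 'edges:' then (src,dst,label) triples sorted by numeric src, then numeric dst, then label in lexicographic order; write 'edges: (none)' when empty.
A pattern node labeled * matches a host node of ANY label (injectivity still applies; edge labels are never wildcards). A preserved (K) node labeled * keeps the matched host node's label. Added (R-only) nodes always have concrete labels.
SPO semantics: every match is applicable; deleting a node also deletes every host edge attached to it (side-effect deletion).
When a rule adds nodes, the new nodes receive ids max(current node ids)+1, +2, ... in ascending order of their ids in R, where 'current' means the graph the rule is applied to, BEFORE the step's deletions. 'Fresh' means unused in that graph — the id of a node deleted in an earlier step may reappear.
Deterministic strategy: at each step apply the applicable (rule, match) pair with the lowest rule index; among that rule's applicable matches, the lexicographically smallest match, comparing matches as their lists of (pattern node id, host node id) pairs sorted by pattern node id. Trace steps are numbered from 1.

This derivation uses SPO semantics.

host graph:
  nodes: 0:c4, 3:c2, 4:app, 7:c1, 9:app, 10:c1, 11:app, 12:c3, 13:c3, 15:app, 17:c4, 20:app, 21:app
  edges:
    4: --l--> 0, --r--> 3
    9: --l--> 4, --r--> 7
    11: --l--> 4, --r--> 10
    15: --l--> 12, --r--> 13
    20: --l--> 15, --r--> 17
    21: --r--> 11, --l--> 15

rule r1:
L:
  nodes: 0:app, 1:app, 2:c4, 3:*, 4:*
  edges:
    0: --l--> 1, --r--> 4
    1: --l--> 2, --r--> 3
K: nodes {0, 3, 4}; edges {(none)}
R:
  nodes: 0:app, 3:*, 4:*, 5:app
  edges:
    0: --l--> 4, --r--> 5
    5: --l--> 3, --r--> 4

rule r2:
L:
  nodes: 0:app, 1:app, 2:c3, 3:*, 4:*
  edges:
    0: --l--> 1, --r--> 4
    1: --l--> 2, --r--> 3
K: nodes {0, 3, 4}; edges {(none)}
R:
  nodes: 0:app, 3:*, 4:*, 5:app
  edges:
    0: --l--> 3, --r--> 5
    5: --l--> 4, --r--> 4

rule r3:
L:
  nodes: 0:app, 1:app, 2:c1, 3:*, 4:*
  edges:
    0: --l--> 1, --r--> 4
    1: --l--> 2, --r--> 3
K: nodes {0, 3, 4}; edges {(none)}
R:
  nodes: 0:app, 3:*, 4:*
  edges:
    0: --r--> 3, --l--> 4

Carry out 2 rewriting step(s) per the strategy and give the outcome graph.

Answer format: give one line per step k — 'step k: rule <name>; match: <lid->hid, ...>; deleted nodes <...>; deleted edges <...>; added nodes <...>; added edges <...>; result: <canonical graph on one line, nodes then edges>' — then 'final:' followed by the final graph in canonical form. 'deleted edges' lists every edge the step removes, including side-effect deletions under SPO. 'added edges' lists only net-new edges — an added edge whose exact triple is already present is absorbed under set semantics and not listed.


step 1: rule r1; match: 0->9, 1->4, 2->0, 3->3, 4->7; deleted nodes 0, 4; deleted edges (4,0,l); (4,3,r); (9,4,l); (9,7,r); (11,4,l); added nodes 22; added edges (9,7,l); (9,22,r); (22,3,l); (22,7,r); result: nodes: 3:c2, 7:c1, 9:app, 10:c1, 11:app, 12:c3, 13:c3, 15:app, 17:c4, 20:app, 21:app, 22:app edges: (9,7,l); (9,22,r); (11,10,r); (15,12,l); (15,13,r); (20,15,l); (20,17,r); (21,11,r); (21,15,l); (22,3,l); (22,7,r)
step 2: rule r2; match: 0->20, 1->15, 2->12, 3->13, 4->17; deleted nodes 12, 15; deleted edges (15,12,l); (15,13,r); (20,15,l); (20,17,r); (21,15,l); added nodes 23; added edges (20,13,l); (20,23,r); (23,17,l); (23,17,r); result: nodes: 3:c2, 7:c1, 9:app, 10:c1, 11:app, 13:c3, 17:c4, 20:app, 21:app, 22:app, 23:app edges: (9,7,l); (9,22,r); (11,10,r); (20,13,l); (20,23,r); (21,11,r); (22,3,l); (22,7,r); (23,17,l); (23,17,r)
final:
nodes: 3:c2, 7:c1, 9:app, 10:c1, 11:app, 13:c3, 17:c4, 20:app, 21:app, 22:app, 23:app
edges: (9,7,l); (9,22,r); (11,10,r); (20,13,l); (20,23,r); (21,11,r); (22,3,l); (22,7,r); (23,17,l); (23,17,r)


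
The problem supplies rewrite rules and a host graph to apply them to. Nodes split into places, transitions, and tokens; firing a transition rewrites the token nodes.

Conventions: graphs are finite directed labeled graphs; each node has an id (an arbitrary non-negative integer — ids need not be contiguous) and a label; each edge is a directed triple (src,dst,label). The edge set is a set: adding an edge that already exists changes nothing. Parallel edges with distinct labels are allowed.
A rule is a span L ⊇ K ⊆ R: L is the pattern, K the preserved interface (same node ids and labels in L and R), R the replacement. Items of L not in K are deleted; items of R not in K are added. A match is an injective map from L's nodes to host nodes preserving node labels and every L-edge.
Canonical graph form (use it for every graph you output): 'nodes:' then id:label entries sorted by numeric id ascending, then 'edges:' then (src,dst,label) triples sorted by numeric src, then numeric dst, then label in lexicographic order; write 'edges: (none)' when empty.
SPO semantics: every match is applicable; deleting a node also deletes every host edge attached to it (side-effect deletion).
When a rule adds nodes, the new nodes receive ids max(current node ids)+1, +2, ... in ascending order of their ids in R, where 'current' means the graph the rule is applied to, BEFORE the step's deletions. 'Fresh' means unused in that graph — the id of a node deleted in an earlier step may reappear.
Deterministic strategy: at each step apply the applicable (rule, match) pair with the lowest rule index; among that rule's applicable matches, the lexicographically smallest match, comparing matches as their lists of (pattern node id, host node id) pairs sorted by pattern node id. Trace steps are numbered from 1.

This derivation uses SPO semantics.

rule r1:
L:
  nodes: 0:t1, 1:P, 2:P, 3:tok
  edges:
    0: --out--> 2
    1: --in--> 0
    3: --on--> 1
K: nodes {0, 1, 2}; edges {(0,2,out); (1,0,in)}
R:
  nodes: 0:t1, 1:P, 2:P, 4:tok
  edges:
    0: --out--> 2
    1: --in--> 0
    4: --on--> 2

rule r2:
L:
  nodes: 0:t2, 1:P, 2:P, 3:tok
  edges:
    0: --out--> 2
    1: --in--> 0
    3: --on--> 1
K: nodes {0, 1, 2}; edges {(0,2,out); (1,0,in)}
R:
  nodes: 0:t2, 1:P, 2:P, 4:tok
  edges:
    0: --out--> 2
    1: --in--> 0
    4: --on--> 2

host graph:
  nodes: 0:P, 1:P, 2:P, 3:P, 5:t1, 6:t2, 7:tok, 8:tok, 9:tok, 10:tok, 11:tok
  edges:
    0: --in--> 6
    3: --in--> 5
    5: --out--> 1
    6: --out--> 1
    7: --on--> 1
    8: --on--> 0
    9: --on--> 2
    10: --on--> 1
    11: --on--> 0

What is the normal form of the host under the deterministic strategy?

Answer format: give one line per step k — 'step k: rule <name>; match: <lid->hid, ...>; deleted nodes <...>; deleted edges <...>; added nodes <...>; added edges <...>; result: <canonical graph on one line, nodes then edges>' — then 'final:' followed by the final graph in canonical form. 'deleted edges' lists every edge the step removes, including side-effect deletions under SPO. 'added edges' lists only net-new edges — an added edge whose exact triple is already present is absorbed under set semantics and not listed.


step 1: rule r2; match: 0->6, 1->0, 2->1, 3->8; deleted nodes 8; deleted edges (8,0,on); added nodes 12; added edges (12,1,on); result: nodes: 0:P, 1:P, 2:P, 3:P, 5:t1, 6:t2, 7:tok, 9:tok, 10:tok, 11:tok, 12:tok edges: (0,6,in); (3,5,in); (5,1,out); (6,1,out); (7,1,on); (9,2,on); (10,1,on); (11,0,on); (12,1,on)
step 2: rule r2; match: 0->6, 1->0, 2->1, 3->11; deleted nodes 11; deleted edges (11,0,on); added nodes 13; added edges (13,1,on); result: nodes: 0:P, 1:P, 2:P, 3:P, 5:t1, 6:t2, 7:tok, 9:tok, 10:tok, 12:tok, 13:tok edges: (0,6,in); (3,5,in); (5,1,out); (6,1,out); (7,1,on); (9,2,on); (10,1,on); (12,1,on); (13,1,on)
final:
nodes: 0:P, 1:P, 2:P, 3:P, 5:t1, 6:t2, 7:tok, 9:tok, 10:tok, 12:tok, 13:tok
edges: (0,6,in); (3,5,in); (5,1,out); (6,1,out); (7,1,on); (9,2,on); (10,1,on); (12,1,on); (13,1,on)


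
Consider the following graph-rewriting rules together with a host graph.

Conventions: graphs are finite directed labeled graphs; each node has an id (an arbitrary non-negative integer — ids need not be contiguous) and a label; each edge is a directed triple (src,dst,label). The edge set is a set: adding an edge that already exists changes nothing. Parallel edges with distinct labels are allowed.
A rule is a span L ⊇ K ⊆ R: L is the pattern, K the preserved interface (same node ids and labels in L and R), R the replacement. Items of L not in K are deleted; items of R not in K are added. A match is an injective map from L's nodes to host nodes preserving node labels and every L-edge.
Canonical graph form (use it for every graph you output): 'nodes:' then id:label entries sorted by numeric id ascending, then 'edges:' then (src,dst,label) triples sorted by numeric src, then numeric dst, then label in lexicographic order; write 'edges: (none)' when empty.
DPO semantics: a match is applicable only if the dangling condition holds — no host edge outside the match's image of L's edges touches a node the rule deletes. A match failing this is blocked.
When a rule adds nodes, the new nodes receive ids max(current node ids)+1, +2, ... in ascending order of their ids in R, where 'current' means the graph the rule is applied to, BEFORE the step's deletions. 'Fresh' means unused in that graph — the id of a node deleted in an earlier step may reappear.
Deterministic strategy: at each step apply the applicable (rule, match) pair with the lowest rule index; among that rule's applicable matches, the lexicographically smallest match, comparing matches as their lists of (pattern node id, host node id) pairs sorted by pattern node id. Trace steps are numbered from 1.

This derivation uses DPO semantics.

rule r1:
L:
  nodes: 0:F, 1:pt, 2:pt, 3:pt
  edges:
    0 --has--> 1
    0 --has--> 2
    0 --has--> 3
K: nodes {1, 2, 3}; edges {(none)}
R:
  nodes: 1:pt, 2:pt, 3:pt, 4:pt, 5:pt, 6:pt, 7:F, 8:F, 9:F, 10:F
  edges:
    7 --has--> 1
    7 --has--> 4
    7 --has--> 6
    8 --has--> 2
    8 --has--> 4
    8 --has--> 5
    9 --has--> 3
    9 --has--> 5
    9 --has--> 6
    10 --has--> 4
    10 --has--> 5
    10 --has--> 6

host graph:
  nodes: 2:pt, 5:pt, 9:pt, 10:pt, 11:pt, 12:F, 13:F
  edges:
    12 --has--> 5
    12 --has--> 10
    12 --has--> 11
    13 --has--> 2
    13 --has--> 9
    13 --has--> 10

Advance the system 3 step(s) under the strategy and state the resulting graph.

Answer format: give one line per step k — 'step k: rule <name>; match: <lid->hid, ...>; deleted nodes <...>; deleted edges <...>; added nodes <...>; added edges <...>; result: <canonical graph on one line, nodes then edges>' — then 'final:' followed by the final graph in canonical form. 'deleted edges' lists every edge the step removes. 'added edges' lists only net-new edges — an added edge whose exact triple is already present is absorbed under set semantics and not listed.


step 1: rule r1; match: 0->12, 1->5, 2->10, 3->11; deleted nodes 12; deleted edges (12,5,has); (12,10,has); (12,11,has); added nodes 14, 15, 16, 17, 18, 19, 20; added edges (17,5,has); (17,14,has); (17,16,has); (18,10,has); (18,14,has); (18,15,has); (19,11,has); (19,15,has); (19,16,has); (20,14,has); (20,15,has); (20,16,has); result: nodes: 2:pt, 5:pt, 9:pt, 10:pt, 11:pt, 13:F, 14:pt, 15:pt, 16:pt, 17:F, 18:F, 19:F, 20:F edges: (13,2,has); (13,9,has); (13,10,has); (17,5,has); (17,14,has); (17,16,has); (18,10,has); (18,14,has); (18,15,has); (19,11,has); (19,15,has); (19,16,has); (20,14,has); (20,15,has); (20,16,has)
step 2: rule r1; match: 0->13, 1->2, 2->9, 3->10; deleted nodes 13; deleted edges (13,2,has); (13,9,has); (13,10,has); added nodes 21, 22, 23, 24, 25, 26, 27; added edges (24,2,has); (24,21,has); (24,23,has); (25,9,has); (25,21,has); (25,22,has); (26,10,has); (26,22,has); (26,23,has); (27,21,has); (27,22,has); (27,23,has); result: nodes: 2:pt, 5:pt, 9:pt, 10:pt, 11:pt, 14:pt, 15:pt, 16:pt, 17:F, 18:F, 19:F, 20:F, 21:pt, 22:pt, 23:pt, 24:F, 25:F, 26:F, 27:F edges: (17,5,has); (17,14,has); (17,16,has); (18,10,has); (18,14,has); (18,15,has); (19,11,has); (19,15,has); (19,16,has); (20,14,has); (20,15,has); (20,16,has); (24,2,has); (24,21,has); (24,23,has); (25,9,has); (25,21,has); (25,22,has); (26,10,has); (26,22,has); (26,23,has); (27,21,has); (27,22,has); (27,23,has)
step 3: rule r1; match: 0->17, 1->5, 2->14, 3->16; deleted nodes 17; deleted edges (17,5,has); (17,14,has); (17,16,has); added nodes 28, 29, 30, 31, 32, 33, 34; added edges (31,5,has); (31,28,has); (31,30,has); (32,14,has); (32,28,has); (32,29,has); (33,16,has); (33,29,has); (33,30,has); (34,28,has); (34,29,has); (34,30,has); result: nodes: 2:pt, 5:pt, 9:pt, 10:pt, 11:pt, 14:pt, 15:pt, 16:pt, 18:F, 19:F, 20:F, 21:pt, 22:pt, 23:pt, 24:F, 25:F, 26:F, 27:F, 28:pt, 29:pt, 30:pt, 31:F, 32:F, 33:F, 34:F edges: (18,10,has); (18,14,has); (18,15,has); (19,11,has); (19,15,has); (19,16,has); (20,14,has); (20,15,has); (20,16,has); (24,2,has); (24,21,has); (24,23,has); (25,9,has); (25,21,has); (25,22,has); (26,10,has); (26,22,has); (26,23,has); (27,21,has); (27,22,has); (27,23,has); (31,5,has); (31,28,has); (31,30,has); (32,14,has); (32,28,has); (32,29,has); (33,16,has); (33,29,has); (33,30,has); (34,28,has); (34,29,has); (34,30,has)
final:
nodes: 2:pt, 5:pt, 9:pt, 10:pt, 11:pt, 14:pt, 15:pt, 16:pt, 18:F, 19:F, 20:F, 21:pt, 22:pt, 23:pt, 24:F, 25:F, 26:F, 27:F, 28:pt, 29:pt, 30:pt, 31:F, 32:F, 33:F, 34:F
edges: (18,10,has); (18,14,has); (18,15,has); (19,11,has); (19,15,has); (19,16,has); (20,14,has); (20,15,has); (20,16,has); (24,2,has); (24,21,has); (24,23,has); (25,9,has); (25,21,has); (25,22,has); (26,10,has); (26,22,has); (26,23,has); (27,21,has); (27,22,has); (27,23,has); (31,5,has); (31,28,has); (31,30,has); (32,14,has); (32,28,has); (32,29,has); (33,16,has); (33,29,has); (33,30,has); (34,28,has); (34,29,has); (34,30,has)


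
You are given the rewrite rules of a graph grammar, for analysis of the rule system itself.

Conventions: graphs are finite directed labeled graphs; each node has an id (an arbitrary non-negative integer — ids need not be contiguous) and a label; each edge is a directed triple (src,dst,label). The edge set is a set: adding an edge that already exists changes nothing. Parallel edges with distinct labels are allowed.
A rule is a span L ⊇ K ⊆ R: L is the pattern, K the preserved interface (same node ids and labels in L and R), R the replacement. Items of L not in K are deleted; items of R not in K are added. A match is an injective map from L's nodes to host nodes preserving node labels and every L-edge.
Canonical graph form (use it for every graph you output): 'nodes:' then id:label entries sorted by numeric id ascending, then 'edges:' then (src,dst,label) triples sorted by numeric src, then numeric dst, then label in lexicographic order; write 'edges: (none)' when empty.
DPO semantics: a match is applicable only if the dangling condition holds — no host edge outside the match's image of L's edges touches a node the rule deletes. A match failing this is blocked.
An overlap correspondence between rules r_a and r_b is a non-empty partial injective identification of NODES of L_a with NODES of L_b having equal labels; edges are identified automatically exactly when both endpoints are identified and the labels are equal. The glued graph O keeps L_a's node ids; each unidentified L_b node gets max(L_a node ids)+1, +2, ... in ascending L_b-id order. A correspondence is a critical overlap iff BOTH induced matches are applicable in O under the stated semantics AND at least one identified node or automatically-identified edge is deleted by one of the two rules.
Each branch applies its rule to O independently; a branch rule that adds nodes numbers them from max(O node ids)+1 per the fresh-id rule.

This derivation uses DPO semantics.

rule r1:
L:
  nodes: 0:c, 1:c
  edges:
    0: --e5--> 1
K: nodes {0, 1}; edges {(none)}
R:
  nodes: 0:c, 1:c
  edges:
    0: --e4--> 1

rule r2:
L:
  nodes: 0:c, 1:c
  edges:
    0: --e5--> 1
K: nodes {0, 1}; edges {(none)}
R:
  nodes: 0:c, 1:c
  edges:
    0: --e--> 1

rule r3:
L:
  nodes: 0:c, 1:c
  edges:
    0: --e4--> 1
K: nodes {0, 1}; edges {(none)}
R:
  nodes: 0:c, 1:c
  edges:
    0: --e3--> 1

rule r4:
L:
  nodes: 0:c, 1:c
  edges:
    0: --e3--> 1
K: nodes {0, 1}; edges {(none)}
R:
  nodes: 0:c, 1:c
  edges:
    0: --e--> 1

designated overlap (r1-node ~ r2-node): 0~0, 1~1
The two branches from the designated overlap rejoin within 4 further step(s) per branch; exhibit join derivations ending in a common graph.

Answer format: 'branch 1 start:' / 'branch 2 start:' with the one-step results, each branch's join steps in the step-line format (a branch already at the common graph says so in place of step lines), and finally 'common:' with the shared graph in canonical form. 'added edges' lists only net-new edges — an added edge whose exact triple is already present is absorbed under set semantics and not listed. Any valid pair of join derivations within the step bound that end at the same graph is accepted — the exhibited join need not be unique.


branch 1 start:
nodes: 0:c, 1:c
edges: (0,1,e4)
branch 2 start:
nodes: 0:c, 1:c
edges: (0,1,e)
branch 1 step 1: rule r3; match: 0->0, 1->1; deleted nodes (none); deleted edges (0,1,e4); added nodes (none); added edges (0,1,e3); result: nodes: 0:c, 1:c edges: (0,1,e3)
branch 1 step 2: rule r4; match: 0->0, 1->1; deleted nodes (none); deleted edges (0,1,e3); added nodes (none); added edges (0,1,e); result: nodes: 0:c, 1:c edges: (0,1,e)
branch 2: already at the common graph (0 steps)
common:
nodes: 0:c, 1:c
edges: (0,1,e)
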